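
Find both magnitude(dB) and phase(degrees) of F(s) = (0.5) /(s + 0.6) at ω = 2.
Substitute s = j*2: F(j2) = 0.0688073 - 0.229358j.
|F| = 20*log₁₀(sqrt(Re²+Im²)) = -12.42 dB.
∠F = atan2(Im, Re) = -73.30°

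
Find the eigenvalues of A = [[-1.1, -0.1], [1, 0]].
Eigenvalues solve det(λI - A) = 0.
Characteristic polynomial: λ^2 + 1.1*λ + 0.1 = 0.
Factor: (λ + 1)(λ + 0.1) = 0.
Roots: -0.1, -1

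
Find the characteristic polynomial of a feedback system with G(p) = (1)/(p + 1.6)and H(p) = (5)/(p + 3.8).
Characteristic poly = G_den * H_den + G_num * H_num = (p^2 + 5.4*p + 6.08) + (5) = p^2 + 5.4*p + 11.08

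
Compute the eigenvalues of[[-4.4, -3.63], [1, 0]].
Eigenvalues solve det(λI - A) = 0.
Characteristic polynomial: λ^2 + 4.4*λ + 3.63 = 0.
Factor: (λ + 3.3)(λ + 1.1) = 0.
Roots: -1.1, -3.3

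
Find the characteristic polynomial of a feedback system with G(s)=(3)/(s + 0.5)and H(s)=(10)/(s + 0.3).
Characteristic poly = G_den * H_den + G_num * H_num = (s^2 + 0.8*s + 0.15) + (30) = s^2 + 0.8*s + 30.15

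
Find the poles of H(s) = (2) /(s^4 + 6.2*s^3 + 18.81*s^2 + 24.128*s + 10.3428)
Set denominator = 0: s^4 + 6.2*s^3 + 18.81*s^2 + 24.128*s + 10.3428 = (s + 1.3)(s + 0.9)(s^2 + 4*s + 8.84) = 0 → Poles: -0.9, -1.3, -2 + 2.2j, -2 - 2.2j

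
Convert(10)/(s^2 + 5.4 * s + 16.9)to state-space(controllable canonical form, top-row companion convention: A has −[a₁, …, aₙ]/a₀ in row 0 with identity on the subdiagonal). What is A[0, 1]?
Reachable canonical form for den = s^2 + 5.4*s + 16.9: top row of A = -[a₁,a₂,...,aₙ]/a₀, ones on the subdiagonal, zeros elsewhere.
A = [[-5.4, -16.9], [1, 0]].
A[0,1] = -16.9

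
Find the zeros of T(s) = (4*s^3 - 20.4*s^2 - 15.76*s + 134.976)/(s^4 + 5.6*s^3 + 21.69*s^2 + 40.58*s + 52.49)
Set numerator = 0: 4*s^3 - 20.4*s^2 - 15.76*s + 134.976 = 4*(s + 2.4)(s - 3.7)(s - 3.8) = 0 → Zeros: -2.4, 3.7, 3.8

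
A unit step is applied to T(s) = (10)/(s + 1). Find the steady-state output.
FVT: lim_{t→∞} y(t) = lim_{s→0} s*Y(s) where Y(s) = T(s)/s.
= lim_{s→0} T(s) = T(0) = num(0)/den(0) = 10/1 = 10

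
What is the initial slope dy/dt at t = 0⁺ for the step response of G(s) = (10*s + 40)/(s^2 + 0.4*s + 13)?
IVT: y'(0⁺) = lim_{s→∞} s²·Y(s) = lim_{s→∞} s·G(s).
deg(num) = 1, deg(den) = 2, relative degree = 1, so s·G(s) → (leading num)/(leading den) = 10/1 = 10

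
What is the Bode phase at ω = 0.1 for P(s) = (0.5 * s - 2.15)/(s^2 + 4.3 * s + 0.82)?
Substitute s = j*0.1: P(j0.1) = -2.04518 + 1.14744j.
∠P(j0.1) = atan2(Im, Re) = atan2(1.14744, -2.04518) = 150.71°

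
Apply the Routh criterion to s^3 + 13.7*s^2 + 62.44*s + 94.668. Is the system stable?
Routh array:
s^3: [1, 62.44]; s^2: [13.7, 94.668]; s^1: [55.5299]; s^0: [94.668]
First column: [1, 13.7, 55.5299, 94.668]. Sign changes = 0.
Yes, stable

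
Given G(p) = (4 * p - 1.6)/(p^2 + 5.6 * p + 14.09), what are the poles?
Set denominator = 0: p^2 + 5.6*p + 14.09 = 0 → Poles: -2.8 + 2.5j, -2.8 - 2.5j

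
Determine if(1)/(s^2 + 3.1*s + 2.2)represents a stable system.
Denominator: s^2 + 3.1*s + 2.2 = (s + 1.1)(s + 2). Poles: -1.1, -2. All Re(p)<0: Yes (stable)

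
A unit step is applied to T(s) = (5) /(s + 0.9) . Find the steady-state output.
FVT: lim_{t→∞} y(t) = lim_{s→0} s*Y(s) where Y(s) = T(s)/s.
= lim_{s→0} T(s) = T(0) = num(0)/den(0) = 5/0.9 = 5.556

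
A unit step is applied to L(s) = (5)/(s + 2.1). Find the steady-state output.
FVT: lim_{t→∞} y(t) = lim_{s→0} s*Y(s) where Y(s) = L(s)/s.
= lim_{s→0} L(s) = L(0) = num(0)/den(0) = 5/2.1 = 2.381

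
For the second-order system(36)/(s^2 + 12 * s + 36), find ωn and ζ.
Standard form: ωn²/(s²+2ζωn·s+ωn²).
const=36=ωn² → ωn=6, s coeff=12=2ζωn → ζ=1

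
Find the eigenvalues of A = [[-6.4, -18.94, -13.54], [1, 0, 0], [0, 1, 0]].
Eigenvalues solve det(λI - A) = 0.
Characteristic polynomial: λ^3 + 6.4*λ^2 + 18.94*λ + 13.54 = 0.
Factor: (λ + 1)(λ^2 + 5.4*λ + 13.54) = 0.
Roots: -1, -2.7 + 2.5j, -2.7 - 2.5j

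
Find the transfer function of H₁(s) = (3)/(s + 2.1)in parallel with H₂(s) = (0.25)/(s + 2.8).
Parallel: H = H₁ + H₂ = (n₁·d₂ + n₂·d₁)/(d₁·d₂).
n₁·d₂ = 3*s + 8.4. n₂·d₁ = 0.25*s + 0.525. Sum = 3.25*s + 8.925. d₁·d₂ = s^2 + 4.9*s + 5.88.
H(s) = (3.25*s + 8.925)/(s^2 + 4.9*s + 5.88)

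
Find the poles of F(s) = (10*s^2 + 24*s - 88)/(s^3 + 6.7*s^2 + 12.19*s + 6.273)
Set denominator = 0: s^3 + 6.7*s^2 + 12.19*s + 6.273 = (s + 1.7)(s + 0.9)(s + 4.1) = 0 → Poles: -0.9, -1.7, -4.1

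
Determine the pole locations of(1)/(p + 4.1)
Set denominator = 0: p + 4.1 = 0 → Poles: -4.1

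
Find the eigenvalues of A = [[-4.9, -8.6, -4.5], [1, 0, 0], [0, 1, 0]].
Eigenvalues solve det(λI - A) = 0.
Characteristic polynomial: λ^3 + 4.9*λ^2 + 8.6*λ + 4.5 = 0.
Factor: (λ + 0.9)(λ^2 + 4*λ + 5) = 0.
Roots: -0.9, -2 + 1j, -2 - 1j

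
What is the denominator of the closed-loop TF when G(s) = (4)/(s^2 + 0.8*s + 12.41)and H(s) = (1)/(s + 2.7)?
Characteristic poly = G_den * H_den + G_num * H_num = (s^3 + 3.5*s^2 + 14.57*s + 33.507) + (4) = s^3 + 3.5*s^2 + 14.57*s + 37.507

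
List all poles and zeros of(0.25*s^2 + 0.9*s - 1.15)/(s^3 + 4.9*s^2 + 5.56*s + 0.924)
Set denominator = 0: s^3 + 4.9*s^2 + 5.56*s + 0.924 = (s + 1.4)(s + 3.3)(s + 0.2) = 0 → Poles: -0.2, -1.4, -3.3
Set numerator = 0: 0.25*s^2 + 0.9*s - 1.15 = 0.25*(s + 4.6)(s - 1) = 0 → Zeros: -4.6, 1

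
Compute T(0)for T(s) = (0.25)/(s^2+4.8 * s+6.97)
DC gain = T(0) = num(0)/den(0) = 0.25/6.97 = 0.03587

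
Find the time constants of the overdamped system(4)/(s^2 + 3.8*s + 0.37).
Overdamped: real poles at -3.7, -0.1. τ = -1/pole → τ₁ = 0.2703, τ₂ = 10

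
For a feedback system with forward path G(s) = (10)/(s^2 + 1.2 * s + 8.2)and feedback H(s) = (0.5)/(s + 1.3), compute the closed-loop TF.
Closed-loop T = G/(1+GH).
Numerator: G_num * H_den = 10*s + 13.
Denominator: G_den * H_den + G_num * H_num = (s^3 + 2.5*s^2 + 9.76*s + 10.66) + (5) = s^3 + 2.5*s^2 + 9.76*s + 15.66.
T(s) = (10*s + 13)/(s^3 + 2.5*s^2 + 9.76*s + 15.66)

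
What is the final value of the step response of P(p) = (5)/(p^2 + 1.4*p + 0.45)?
FVT: lim_{t→∞} y(t) = lim_{p→0} p*Y(p) where Y(p) = P(p)/p.
= lim_{p→0} P(p) = P(0) = num(0)/den(0) = 5/0.45 = 11.11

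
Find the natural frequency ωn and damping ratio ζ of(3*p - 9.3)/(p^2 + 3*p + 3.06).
Underdamped: complex pole -1.5 + 0.9j. ωn = |pole| = 1.749, ζ = -Re(pole)/ωn = 0.8575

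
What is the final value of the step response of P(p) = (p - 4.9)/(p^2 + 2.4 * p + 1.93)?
FVT: lim_{t→∞} y(t) = lim_{p→0} p*Y(p) where Y(p) = P(p)/p.
= lim_{p→0} P(p) = P(0) = num(0)/den(0) = -4.9/1.93 = -2.539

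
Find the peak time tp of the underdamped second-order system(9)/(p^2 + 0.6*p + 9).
Standard form: ωn²/(p²+2ζωn·p+ωn²) → ωn = 3, ζ = 0.1.
ωd = ωn·√(1-ζ²) = 3·√(1-0.1²) = 2.985.
tp = π/ωd = π/2.985 = 1.052 s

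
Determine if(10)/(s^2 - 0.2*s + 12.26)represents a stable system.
Denominator: s^2 - 0.2*s + 12.26. Poles: 0.1 + 3.5j, 0.1 - 3.5j. All Re(p)<0: No (unstable)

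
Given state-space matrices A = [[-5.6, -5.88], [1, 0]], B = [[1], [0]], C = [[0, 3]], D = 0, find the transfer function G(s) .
G(s) = C(sI - A)⁻¹B + D.
Characteristic polynomial det(sI - A) = s^2 + 5.6*s + 5.88.
Numerator from C·adj(sI-A)·B + D·det(sI-A) = 3.
G(s) = (3)/(s^2 + 5.6*s + 5.88)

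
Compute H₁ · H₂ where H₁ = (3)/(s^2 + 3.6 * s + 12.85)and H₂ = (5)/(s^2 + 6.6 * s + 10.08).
Series: H = H₁ · H₂ = (n₁·n₂)/(d₁·d₂).
Num: n₁·n₂ = 15. Den: d₁·d₂ = s^4 + 10.2*s^3 + 46.69*s^2 + 121.098*s + 129.528.
H(s) = (15)/(s^4 + 10.2*s^3 + 46.69*s^2 + 121.098*s + 129.528)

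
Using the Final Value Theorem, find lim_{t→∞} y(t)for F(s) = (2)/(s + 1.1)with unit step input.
FVT: lim_{t→∞} y(t) = lim_{s→0} s*Y(s) where Y(s) = F(s)/s.
= lim_{s→0} F(s) = F(0) = num(0)/den(0) = 2/1.1 = 1.818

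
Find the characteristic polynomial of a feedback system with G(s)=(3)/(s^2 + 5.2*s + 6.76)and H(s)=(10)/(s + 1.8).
Characteristic poly = G_den * H_den + G_num * H_num = (s^3 + 7*s^2 + 16.12*s + 12.168) + (30) = s^3 + 7*s^2 + 16.12*s + 42.168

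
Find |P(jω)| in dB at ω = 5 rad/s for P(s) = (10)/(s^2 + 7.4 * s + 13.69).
Substitute s = j*5: P(j5) = -0.0755553 - 0.247175j.
|P(j5)| = sqrt(Re² + Im²) = 0.2585.
20*log₁₀(0.2585) = -11.75 dB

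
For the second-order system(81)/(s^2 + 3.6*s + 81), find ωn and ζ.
Standard form: ωn²/(s²+2ζωn·s+ωn²).
const=81=ωn² → ωn=9, s coeff=3.6=2ζωn → ζ=0.2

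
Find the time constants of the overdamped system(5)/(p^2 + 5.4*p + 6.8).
Overdamped: real poles at -2, -3.4. τ = -1/pole → τ₁ = 0.5, τ₂ = 0.2941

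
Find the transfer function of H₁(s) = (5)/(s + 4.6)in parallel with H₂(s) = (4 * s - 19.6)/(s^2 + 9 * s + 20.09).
Parallel: H = H₁ + H₂ = (n₁·d₂ + n₂·d₁)/(d₁·d₂).
n₁·d₂ = 5*s^2 + 45*s + 100.45. n₂·d₁ = 4*s^2 - 1.2*s - 90.16. Sum = 9*s^2 + 43.8*s + 10.29. d₁·d₂ = s^3 + 13.6*s^2 + 61.49*s + 92.414.
H(s) = (9*s^2 + 43.8*s + 10.29)/(s^3 + 13.6*s^2 + 61.49*s + 92.414)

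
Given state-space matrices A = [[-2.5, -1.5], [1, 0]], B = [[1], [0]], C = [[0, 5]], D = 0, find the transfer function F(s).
F(s) = C(sI - A)⁻¹B + D.
Characteristic polynomial det(sI - A) = s^2 + 2.5*s + 1.5.
Numerator from C·adj(sI-A)·B + D·det(sI-A) = 5.
F(s) = (5)/(s^2 + 2.5*s + 1.5)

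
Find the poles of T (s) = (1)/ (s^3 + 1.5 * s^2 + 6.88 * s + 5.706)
Set denominator = 0: s^3 + 1.5*s^2 + 6.88*s + 5.706 = (s + 0.9)(s^2 + 0.6*s + 6.34) = 0 → Poles: -0.3 + 2.5j, -0.3 - 2.5j, -0.9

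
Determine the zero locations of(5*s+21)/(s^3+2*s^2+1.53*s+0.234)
Set numerator = 0: 5*s + 21 = 0 → Zeros: -4.2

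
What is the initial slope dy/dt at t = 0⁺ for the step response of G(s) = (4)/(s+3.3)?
IVT: y'(0⁺) = lim_{s→∞} s²·Y(s) = lim_{s→∞} s·G(s).
deg(num) = 0, deg(den) = 1, relative degree = 1, so s·G(s) → (leading num)/(leading den) = 4/1 = 4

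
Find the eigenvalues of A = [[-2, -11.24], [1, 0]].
Eigenvalues solve det(λI - A) = 0.
Characteristic polynomial: λ^2 + 2*λ + 11.24 = 0.
Roots: -1 + 3.2j, -1 - 3.2j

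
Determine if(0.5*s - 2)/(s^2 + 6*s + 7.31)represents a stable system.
Denominator: s^2 + 6*s + 7.31 = (s + 4.3)(s + 1.7). Poles: -1.7, -4.3. All Re(p)<0: Yes (stable)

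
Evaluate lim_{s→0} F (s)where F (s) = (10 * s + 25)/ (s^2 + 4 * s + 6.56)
DC gain = F(0) = num(0)/den(0) = 25/6.56 = 3.811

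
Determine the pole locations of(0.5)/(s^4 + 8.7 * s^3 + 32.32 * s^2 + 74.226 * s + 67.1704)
Set denominator = 0: s^4 + 8.7*s^3 + 32.32*s^2 + 74.226*s + 67.1704 = (s + 4.4)(s + 1.7)(s^2 + 2.6*s + 8.98) = 0 → Poles: -1.3 + 2.7j, -1.3 - 2.7j, -1.7, -4.4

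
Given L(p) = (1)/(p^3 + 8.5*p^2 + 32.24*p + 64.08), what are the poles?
Set denominator = 0: p^3 + 8.5*p^2 + 32.24*p + 64.08 = (p + 4.5)(p^2 + 4*p + 14.24) = 0 → Poles: -2 + 3.2j, -2 - 3.2j, -4.5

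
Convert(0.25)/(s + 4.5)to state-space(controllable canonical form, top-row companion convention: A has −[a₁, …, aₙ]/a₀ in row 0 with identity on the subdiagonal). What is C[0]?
Reachable canonical form: C = numerator coefficients (right-aligned, zero-padded to length n).
num = 0.25, C = [[0.25]].
C[0] = 0.25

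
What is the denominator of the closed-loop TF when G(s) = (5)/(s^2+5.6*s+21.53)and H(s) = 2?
Characteristic poly = G_den * H_den + G_num * H_num = (s^2 + 5.6*s + 21.53) + (10) = s^2 + 5.6*s + 31.53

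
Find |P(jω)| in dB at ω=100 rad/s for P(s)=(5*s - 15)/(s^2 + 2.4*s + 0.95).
Substitute s = j*100: P(j100) = 0.00269882 - 0.04994j.
|P(j100)| = sqrt(Re² + Im²) = 0.05001.
20*log₁₀(0.05001) = -26.02 dB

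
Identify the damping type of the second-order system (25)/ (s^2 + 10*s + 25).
Standard form: ωn²/(s²+2ζωn·s+ωn²) gives ωn=5, ζ=1.
Critically damped (ζ = 1)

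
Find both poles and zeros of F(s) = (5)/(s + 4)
Set denominator = 0: s + 4 = 0 → Poles: -4
Numerator is a nonzero constant (5) → Zeros: none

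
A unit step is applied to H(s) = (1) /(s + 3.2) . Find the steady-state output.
FVT: lim_{t→∞} y(t) = lim_{s→0} s*Y(s) where Y(s) = H(s)/s.
= lim_{s→0} H(s) = H(0) = num(0)/den(0) = 1/3.2 = 0.3125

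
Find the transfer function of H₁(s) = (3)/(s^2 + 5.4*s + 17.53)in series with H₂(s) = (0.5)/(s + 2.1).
Series: H = H₁ · H₂ = (n₁·n₂)/(d₁·d₂).
Num: n₁·n₂ = 1.5. Den: d₁·d₂ = s^3 + 7.5*s^2 + 28.87*s + 36.813.
H(s) = (1.5)/(s^3 + 7.5*s^2 + 28.87*s + 36.813)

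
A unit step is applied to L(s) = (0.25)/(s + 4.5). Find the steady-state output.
FVT: lim_{t→∞} y(t) = lim_{s→0} s*Y(s) where Y(s) = L(s)/s.
= lim_{s→0} L(s) = L(0) = num(0)/den(0) = 0.25/4.5 = 0.05556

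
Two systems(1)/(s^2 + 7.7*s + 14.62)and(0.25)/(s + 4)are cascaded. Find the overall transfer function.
Series: H = H₁ · H₂ = (n₁·n₂)/(d₁·d₂).
Num: n₁·n₂ = 0.25. Den: d₁·d₂ = s^3 + 11.7*s^2 + 45.42*s + 58.48.
H(s) = (0.25)/(s^3 + 11.7*s^2 + 45.42*s + 58.48)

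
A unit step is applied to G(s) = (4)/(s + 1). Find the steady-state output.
FVT: lim_{t→∞} y(t) = lim_{s→0} s*Y(s) where Y(s) = G(s)/s.
= lim_{s→0} G(s) = G(0) = num(0)/den(0) = 4/1 = 4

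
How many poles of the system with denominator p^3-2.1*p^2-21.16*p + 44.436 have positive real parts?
p^3 - 2.1*p^2 - 21.16*p + 44.436 = (p - 2.1)(p - 4.6)(p + 4.6). Poles: -4.6, 2.1, 4.6. RHP poles (Re>0): 2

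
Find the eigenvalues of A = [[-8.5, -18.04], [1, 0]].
Eigenvalues solve det(λI - A) = 0.
Characteristic polynomial: λ^2 + 8.5*λ + 18.04 = 0.
Factor: (λ + 4.1)(λ + 4.4) = 0.
Roots: -4.1, -4.4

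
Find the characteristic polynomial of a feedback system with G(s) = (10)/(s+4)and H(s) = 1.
Characteristic poly = G_den * H_den + G_num * H_num = (s + 4) + (10) = s + 14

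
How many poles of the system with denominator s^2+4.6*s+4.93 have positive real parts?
s^2 + 4.6*s + 4.93 = (s + 1.7)(s + 2.9). Poles: -1.7, -2.9. RHP poles (Re>0): 0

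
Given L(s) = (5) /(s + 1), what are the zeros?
Numerator is a nonzero constant (5) → Zeros: none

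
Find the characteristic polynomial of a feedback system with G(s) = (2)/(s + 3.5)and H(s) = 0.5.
Characteristic poly = G_den * H_den + G_num * H_num = (s + 3.5) + (1) = s + 4.5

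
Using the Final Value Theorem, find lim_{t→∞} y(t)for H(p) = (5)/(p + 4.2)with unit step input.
FVT: lim_{t→∞} y(t) = lim_{p→0} p*Y(p) where Y(p) = H(p)/p.
= lim_{p→0} H(p) = H(0) = num(0)/den(0) = 5/4.2 = 1.19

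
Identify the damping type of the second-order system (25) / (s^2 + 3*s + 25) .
Standard form: ωn²/(s²+2ζωn·s+ωn²) gives ωn=5, ζ=0.3.
Underdamped (ζ = 0.3 < 1)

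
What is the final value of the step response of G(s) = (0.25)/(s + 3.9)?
FVT: lim_{t→∞} y(t) = lim_{s→0} s*Y(s) where Y(s) = G(s)/s.
= lim_{s→0} G(s) = G(0) = num(0)/den(0) = 0.25/3.9 = 0.0641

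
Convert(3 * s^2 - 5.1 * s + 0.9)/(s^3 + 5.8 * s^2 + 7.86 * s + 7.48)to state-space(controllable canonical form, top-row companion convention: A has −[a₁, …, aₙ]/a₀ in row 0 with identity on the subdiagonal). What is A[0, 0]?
Reachable canonical form for den = s^3 + 5.8*s^2 + 7.86*s + 7.48: top row of A = -[a₁,a₂,...,aₙ]/a₀, ones on the subdiagonal, zeros elsewhere.
A = [[-5.8, -7.86, -7.48], [1, 0, 0], [0, 1, 0]].
A[0,0] = -5.8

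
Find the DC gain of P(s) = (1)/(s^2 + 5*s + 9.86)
DC gain = P(0) = num(0)/den(0) = 1/9.86 = 0.1014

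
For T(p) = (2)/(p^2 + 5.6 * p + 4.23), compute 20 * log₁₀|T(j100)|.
Substitute p = j*100: T(j100) = -0.000199459 - 1.11744e-05j.
|T(j100)| = sqrt(Re² + Im²) = 0.0001998.
20*log₁₀(0.0001998) = -73.99 dB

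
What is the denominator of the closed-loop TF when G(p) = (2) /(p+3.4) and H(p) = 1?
Characteristic poly = G_den * H_den + G_num * H_num = (p + 3.4) + (2) = p + 5.4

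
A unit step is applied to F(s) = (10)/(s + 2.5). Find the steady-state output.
FVT: lim_{t→∞} y(t) = lim_{s→0} s*Y(s) where Y(s) = F(s)/s.
= lim_{s→0} F(s) = F(0) = num(0)/den(0) = 10/2.5 = 4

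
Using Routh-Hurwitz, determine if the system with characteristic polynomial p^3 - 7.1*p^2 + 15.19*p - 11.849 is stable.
Routh array:
p^3: [1, 15.19]; p^2: [-7.1, -11.849]; p^1: [13.5211]; p^0: [-11.849]
First column: [1, -7.1, 13.5211, -11.849]. Sign changes = 3.
No, unstable (3 RHP root(s))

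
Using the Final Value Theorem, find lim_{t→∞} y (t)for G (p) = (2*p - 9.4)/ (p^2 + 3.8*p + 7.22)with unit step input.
FVT: lim_{t→∞} y(t) = lim_{p→0} p*Y(p) where Y(p) = G(p)/p.
= lim_{p→0} G(p) = G(0) = num(0)/den(0) = -9.4/7.22 = -1.302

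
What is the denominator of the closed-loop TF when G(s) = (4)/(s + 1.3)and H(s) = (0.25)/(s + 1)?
Characteristic poly = G_den * H_den + G_num * H_num = (s^2 + 2.3*s + 1.3) + (1) = s^2 + 2.3*s + 2.3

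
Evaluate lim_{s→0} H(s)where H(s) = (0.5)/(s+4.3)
DC gain = H(0) = num(0)/den(0) = 0.5/4.3 = 0.1163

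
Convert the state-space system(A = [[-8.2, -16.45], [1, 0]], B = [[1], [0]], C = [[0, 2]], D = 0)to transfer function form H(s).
H(s) = C(sI - A)⁻¹B + D.
Characteristic polynomial det(sI - A) = s^2 + 8.2*s + 16.45.
Numerator from C·adj(sI-A)·B + D·det(sI-A) = 2.
H(s) = (2)/(s^2 + 8.2*s + 16.45)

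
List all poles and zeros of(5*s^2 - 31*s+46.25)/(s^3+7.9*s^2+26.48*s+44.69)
Set denominator = 0: s^3 + 7.9*s^2 + 26.48*s + 44.69 = (s + 4.1)(s^2 + 3.8*s + 10.9) = 0 → Poles: -1.9 + 2.7j, -1.9 - 2.7j, -4.1
Set numerator = 0: 5*s^2 - 31*s + 46.25 = 5*(s - 2.5)(s - 3.7) = 0 → Zeros: 2.5, 3.7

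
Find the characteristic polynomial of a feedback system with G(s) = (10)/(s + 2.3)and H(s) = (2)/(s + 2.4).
Characteristic poly = G_den * H_den + G_num * H_num = (s^2 + 4.7*s + 5.52) + (20) = s^2 + 4.7*s + 25.52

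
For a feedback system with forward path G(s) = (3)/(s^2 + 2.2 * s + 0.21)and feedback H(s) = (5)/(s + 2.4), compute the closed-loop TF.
Closed-loop T = G/(1+GH).
Numerator: G_num * H_den = 3*s + 7.2.
Denominator: G_den * H_den + G_num * H_num = (s^3 + 4.6*s^2 + 5.49*s + 0.504) + (15) = s^3 + 4.6*s^2 + 5.49*s + 15.504.
T(s) = (3*s + 7.2)/(s^3 + 4.6*s^2 + 5.49*s + 15.504)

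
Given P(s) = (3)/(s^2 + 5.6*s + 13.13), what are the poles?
Set denominator = 0: s^2 + 5.6*s + 13.13 = 0 → Poles: -2.8 + 2.3j, -2.8 - 2.3j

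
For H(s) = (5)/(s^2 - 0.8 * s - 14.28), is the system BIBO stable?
Denominator: s^2 - 0.8*s - 14.28 = (s - 4.2)(s + 3.4). Poles: -3.4, 4.2. All Re(p)<0: No (unstable)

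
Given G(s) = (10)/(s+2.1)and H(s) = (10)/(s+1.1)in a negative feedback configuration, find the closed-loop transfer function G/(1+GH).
Closed-loop T = G/(1+GH).
Numerator: G_num * H_den = 10*s + 11.
Denominator: G_den * H_den + G_num * H_num = (s^2 + 3.2*s + 2.31) + (100) = s^2 + 3.2*s + 102.31.
T(s) = (10*s + 11)/(s^2 + 3.2*s + 102.31)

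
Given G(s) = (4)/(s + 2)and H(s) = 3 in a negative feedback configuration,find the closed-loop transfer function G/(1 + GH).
Closed-loop T = G/(1+GH).
Numerator: G_num * H_den = 4.
Denominator: G_den * H_den + G_num * H_num = (s + 2) + (12) = s + 14.
T(s) = (4)/(s + 14)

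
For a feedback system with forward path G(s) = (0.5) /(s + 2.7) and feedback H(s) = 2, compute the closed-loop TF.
Closed-loop T = G/(1+GH).
Numerator: G_num * H_den = 0.5.
Denominator: G_den * H_den + G_num * H_num = (s + 2.7) + (1) = s + 3.7.
T(s) = (0.5)/(s + 3.7)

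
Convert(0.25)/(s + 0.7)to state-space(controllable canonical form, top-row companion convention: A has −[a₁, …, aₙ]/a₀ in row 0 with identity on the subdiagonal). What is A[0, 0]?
Reachable canonical form for den = s + 0.7: top row of A = -[a₁,a₂,...,aₙ]/a₀, ones on the subdiagonal, zeros elsewhere.
A = [[-0.7]].
A[0,0] = -0.7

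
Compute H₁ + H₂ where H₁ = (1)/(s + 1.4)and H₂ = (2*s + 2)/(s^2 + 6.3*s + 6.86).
Parallel: H = H₁ + H₂ = (n₁·d₂ + n₂·d₁)/(d₁·d₂).
n₁·d₂ = s^2 + 6.3*s + 6.86. n₂·d₁ = 2*s^2 + 4.8*s + 2.8. Sum = 3*s^2 + 11.1*s + 9.66. d₁·d₂ = s^3 + 7.7*s^2 + 15.68*s + 9.604.
H(s) = (3*s^2 + 11.1*s + 9.66)/(s^3 + 7.7*s^2 + 15.68*s + 9.604)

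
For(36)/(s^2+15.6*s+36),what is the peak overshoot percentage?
Standard form: ωn²/(s²+2ζωn·s+ωn²) → ωn = 6, ζ = 1.3.
ζ ≥ 1, so the response is non-oscillatory: peak overshoot = 0%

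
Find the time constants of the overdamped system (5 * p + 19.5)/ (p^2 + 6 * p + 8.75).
Overdamped: real poles at -2.5, -3.5. τ = -1/pole → τ₁ = 0.4, τ₂ = 0.2857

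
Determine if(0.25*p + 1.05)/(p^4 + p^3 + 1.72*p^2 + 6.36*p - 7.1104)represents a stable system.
Denominator: p^4 + p^3 + 1.72*p^2 + 6.36*p - 7.1104 = (p - 0.8)(p + 2.2)(p^2 - 0.4*p + 4.04). Poles: -2.2, 0.2 + 2j, 0.2 - 2j, 0.8. All Re(p)<0: No (unstable)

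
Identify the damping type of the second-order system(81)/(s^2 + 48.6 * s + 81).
Standard form: ωn²/(s²+2ζωn·s+ωn²) gives ωn=9, ζ=2.7.
Overdamped (ζ = 2.7 > 1)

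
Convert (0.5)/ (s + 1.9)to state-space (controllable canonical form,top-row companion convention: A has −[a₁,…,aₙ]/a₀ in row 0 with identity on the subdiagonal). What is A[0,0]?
Reachable canonical form for den = s + 1.9: top row of A = -[a₁,a₂,...,aₙ]/a₀, ones on the subdiagonal, zeros elsewhere.
A = [[-1.9]].
A[0,0] = -1.9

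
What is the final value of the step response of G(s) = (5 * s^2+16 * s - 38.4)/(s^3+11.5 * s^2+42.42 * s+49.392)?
FVT: lim_{t→∞} y(t) = lim_{s→0} s*Y(s) where Y(s) = G(s)/s.
= lim_{s→0} G(s) = G(0) = num(0)/den(0) = -38.4/49.392 = -0.7775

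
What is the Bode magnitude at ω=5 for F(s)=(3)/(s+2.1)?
Substitute s = j*5: F(j5) = 0.214213 - 0.510031j.
|F(j5)| = sqrt(Re² + Im²) = 0.5532.
20*log₁₀(0.5532) = -5.14 dB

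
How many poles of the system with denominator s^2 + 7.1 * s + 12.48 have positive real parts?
s^2 + 7.1*s + 12.48 = (s + 3.9)(s + 3.2). Poles: -3.2, -3.9. RHP poles (Re>0): 0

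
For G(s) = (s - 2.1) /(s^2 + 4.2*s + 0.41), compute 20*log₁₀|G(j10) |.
Substitute s = j*10: G(j10) = 0.0538546 - 0.0776996j.
|G(j10)| = sqrt(Re² + Im²) = 0.09454.
20*log₁₀(0.09454) = -20.49 dB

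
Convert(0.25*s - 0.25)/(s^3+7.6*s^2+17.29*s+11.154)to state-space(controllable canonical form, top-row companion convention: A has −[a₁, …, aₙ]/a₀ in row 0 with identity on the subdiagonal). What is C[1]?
Reachable canonical form: C = numerator coefficients (right-aligned, zero-padded to length n).
num = 0.25*s - 0.25, C = [[0, 0.25, -0.25]].
C[1] = 0.25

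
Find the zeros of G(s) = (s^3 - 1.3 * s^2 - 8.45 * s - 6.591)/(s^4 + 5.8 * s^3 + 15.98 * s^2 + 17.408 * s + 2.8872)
Set numerator = 0: s^3 - 1.3*s^2 - 8.45*s - 6.591 = (s - 3.9)(s + 1.3)(s + 1.3) = 0 → Zeros: -1.3, -1.3, 3.9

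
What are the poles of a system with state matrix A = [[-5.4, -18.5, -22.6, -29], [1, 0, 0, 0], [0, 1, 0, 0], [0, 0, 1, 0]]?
Eigenvalues solve det(λI - A) = 0.
Characteristic polynomial: λ^4 + 5.4*λ^3 + 18.5*λ^2 + 22.6*λ + 29 = 0.
Factor: (λ^2 + 4.4*λ + 11.6)(λ^2 + λ + 2.5) = 0.
Roots: -0.5 + 1.5j, -0.5 - 1.5j, -2.2 + 2.6j, -2.2 - 2.6j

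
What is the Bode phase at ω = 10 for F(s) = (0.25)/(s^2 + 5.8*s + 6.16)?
Substitute s = j*10: F(j10) = -0.0019277 - 0.00119146j.
∠F(j10) = atan2(Im, Re) = atan2(-0.00119146, -0.0019277) = -148.28°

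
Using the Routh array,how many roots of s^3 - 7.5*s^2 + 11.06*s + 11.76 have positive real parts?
Routh array:
s^3: [1, 11.06]; s^2: [-7.5, 11.76]; s^1: [12.628]; s^0: [11.76]
First column: [1, -7.5, 12.628, 11.76]. Sign changes = RHP roots = 2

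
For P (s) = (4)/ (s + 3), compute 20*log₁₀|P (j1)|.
Substitute s = j*1: P(j1) = 1.2 - 0.4j.
|P(j1)| = sqrt(Re² + Im²) = 1.265.
20*log₁₀(1.265) = 2.04 dB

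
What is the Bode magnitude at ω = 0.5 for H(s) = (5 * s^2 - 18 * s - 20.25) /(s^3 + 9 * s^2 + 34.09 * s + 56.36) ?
Substitute s = j*0.5: H(j0.5) = -0.409325 - 0.0383333j.
|H(j0.5)| = sqrt(Re² + Im²) = 0.4111.
20*log₁₀(0.4111) = -7.72 dB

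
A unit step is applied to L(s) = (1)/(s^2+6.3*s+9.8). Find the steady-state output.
FVT: lim_{t→∞} y(t) = lim_{s→0} s*Y(s) where Y(s) = L(s)/s.
= lim_{s→0} L(s) = L(0) = num(0)/den(0) = 1/9.8 = 0.102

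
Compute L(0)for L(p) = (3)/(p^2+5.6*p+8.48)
DC gain = L(0) = num(0)/den(0) = 3/8.48 = 0.3538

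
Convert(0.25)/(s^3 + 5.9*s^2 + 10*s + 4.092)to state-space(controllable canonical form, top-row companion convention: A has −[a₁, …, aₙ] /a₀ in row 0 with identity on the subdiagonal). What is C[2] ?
Reachable canonical form: C = numerator coefficients (right-aligned, zero-padded to length n).
num = 0.25, C = [[0, 0, 0.25]].
C[2] = 0.25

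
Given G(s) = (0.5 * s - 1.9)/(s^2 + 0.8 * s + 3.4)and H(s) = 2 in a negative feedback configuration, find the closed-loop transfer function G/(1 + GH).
Closed-loop T = G/(1+GH).
Numerator: G_num * H_den = 0.5*s - 1.9.
Denominator: G_den * H_den + G_num * H_num = (s^2 + 0.8*s + 3.4) + (s - 3.8) = s^2 + 1.8*s - 0.4.
T(s) = (0.5*s - 1.9)/(s^2 + 1.8*s - 0.4)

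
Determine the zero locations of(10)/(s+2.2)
Numerator is a nonzero constant (10) → Zeros: none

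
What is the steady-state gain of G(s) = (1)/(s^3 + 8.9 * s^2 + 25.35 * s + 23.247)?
DC gain = G(0) = num(0)/den(0) = 1/23.247 = 0.04302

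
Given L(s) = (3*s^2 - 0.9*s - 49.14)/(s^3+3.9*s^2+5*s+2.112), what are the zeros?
Set numerator = 0: 3*s^2 - 0.9*s - 49.14 = 3*(s - 4.2)(s + 3.9) = 0 → Zeros: -3.9, 4.2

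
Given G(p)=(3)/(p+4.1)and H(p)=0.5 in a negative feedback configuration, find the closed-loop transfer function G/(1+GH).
Closed-loop T = G/(1+GH).
Numerator: G_num * H_den = 3.
Denominator: G_den * H_den + G_num * H_num = (p + 4.1) + (1.5) = p + 5.6.
T(p) = (3)/(p + 5.6)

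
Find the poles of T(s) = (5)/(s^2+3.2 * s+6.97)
Set denominator = 0: s^2 + 3.2*s + 6.97 = 0 → Poles: -1.6 + 2.1j, -1.6 - 2.1j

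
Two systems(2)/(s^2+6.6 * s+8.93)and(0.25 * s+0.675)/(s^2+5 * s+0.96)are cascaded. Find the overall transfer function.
Series: H = H₁ · H₂ = (n₁·n₂)/(d₁·d₂).
Num: n₁·n₂ = 0.5*s + 1.35. Den: d₁·d₂ = s^4 + 11.6*s^3 + 42.89*s^2 + 50.986*s + 8.5728.
H(s) = (0.5*s + 1.35)/(s^4 + 11.6*s^3 + 42.89*s^2 + 50.986*s + 8.5728)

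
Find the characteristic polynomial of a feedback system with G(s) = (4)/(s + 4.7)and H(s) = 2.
Characteristic poly = G_den * H_den + G_num * H_num = (s + 4.7) + (8) = s + 12.7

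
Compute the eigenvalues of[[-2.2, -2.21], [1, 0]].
Eigenvalues solve det(λI - A) = 0.
Characteristic polynomial: λ^2 + 2.2*λ + 2.21 = 0.
Roots: -1.1 + 1j, -1.1 - 1j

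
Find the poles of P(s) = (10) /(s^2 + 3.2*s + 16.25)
Set denominator = 0: s^2 + 3.2*s + 16.25 = 0 → Poles: -1.6 + 3.7j, -1.6 - 3.7j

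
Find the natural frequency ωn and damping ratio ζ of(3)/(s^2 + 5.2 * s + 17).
Underdamped: complex pole -2.6 + 3.2j. ωn = |pole| = 4.123, ζ = -Re(pole)/ωn = 0.6306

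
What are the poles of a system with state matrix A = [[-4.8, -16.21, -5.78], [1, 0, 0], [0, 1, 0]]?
Eigenvalues solve det(λI - A) = 0.
Characteristic polynomial: λ^3 + 4.8*λ^2 + 16.21*λ + 5.78 = 0.
Factor: (λ + 0.4)(λ^2 + 4.4*λ + 14.45) = 0.
Roots: -0.4, -2.2 + 3.1j, -2.2 - 3.1j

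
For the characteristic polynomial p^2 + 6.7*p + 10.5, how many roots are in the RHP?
p^2 + 6.7*p + 10.5 = (p + 2.5)(p + 4.2). Poles: -2.5, -4.2. RHP poles (Re>0): 0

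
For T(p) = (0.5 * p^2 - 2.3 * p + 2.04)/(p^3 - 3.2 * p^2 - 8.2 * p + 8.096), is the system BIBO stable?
Denominator: p^3 - 3.2*p^2 - 8.2*p + 8.096 = (p - 4.6)(p - 0.8)(p + 2.2). Poles: -2.2, 0.8, 4.6. All Re(p)<0: No (unstable)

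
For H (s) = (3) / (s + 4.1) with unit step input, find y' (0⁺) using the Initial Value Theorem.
IVT: y'(0⁺) = lim_{s→∞} s²·Y(s) = lim_{s→∞} s·H(s).
deg(num) = 0, deg(den) = 1, relative degree = 1, so s·H(s) → (leading num)/(leading den) = 3/1 = 3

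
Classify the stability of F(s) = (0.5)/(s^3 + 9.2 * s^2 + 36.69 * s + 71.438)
Denominator: s^3 + 9.2*s^2 + 36.69*s + 71.438 = (s + 4.6)(s^2 + 4.6*s + 15.53). Poles: -2.3 + 3.2j, -2.3 - 3.2j, -4.6. Stable (all poles in LHP)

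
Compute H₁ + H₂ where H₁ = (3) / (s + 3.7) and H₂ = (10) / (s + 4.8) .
Parallel: H = H₁ + H₂ = (n₁·d₂ + n₂·d₁)/(d₁·d₂).
n₁·d₂ = 3*s + 14.4. n₂·d₁ = 10*s + 37. Sum = 13*s + 51.4. d₁·d₂ = s^2 + 8.5*s + 17.76.
H(s) = (13*s + 51.4)/(s^2 + 8.5*s + 17.76)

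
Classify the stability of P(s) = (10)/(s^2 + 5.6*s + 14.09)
Denominator: s^2 + 5.6*s + 14.09. Poles: -2.8 + 2.5j, -2.8 - 2.5j. Stable (all poles in LHP)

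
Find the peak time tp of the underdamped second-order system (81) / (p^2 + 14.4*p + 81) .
Standard form: ωn²/(p²+2ζωn·p+ωn²) → ωn = 9, ζ = 0.8.
ωd = ωn·√(1-ζ²) = 9·√(1-0.8²) = 5.4.
tp = π/ωd = π/5.4 = 0.5818 s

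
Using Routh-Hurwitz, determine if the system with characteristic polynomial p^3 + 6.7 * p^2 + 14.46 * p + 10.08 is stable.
Routh array:
p^3: [1, 14.46]; p^2: [6.7, 10.08]; p^1: [12.9555]; p^0: [10.08]
First column: [1, 6.7, 12.9555, 10.08]. Sign changes = 0.
Yes, stable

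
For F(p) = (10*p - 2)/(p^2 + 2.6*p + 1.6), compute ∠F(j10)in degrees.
Substitute p = j*10: F(j10) = 0.269999 - 0.944919j.
∠F(j10) = atan2(Im, Re) = atan2(-0.944919, 0.269999) = -74.05°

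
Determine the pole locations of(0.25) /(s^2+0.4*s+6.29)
Set denominator = 0: s^2 + 0.4*s + 6.29 = 0 → Poles: -0.2 + 2.5j, -0.2 - 2.5j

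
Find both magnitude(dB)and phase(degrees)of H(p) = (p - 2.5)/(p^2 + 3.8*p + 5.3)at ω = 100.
Substitute p = j*100: H(j100) = 0.000629626 - 0.00998136j.
|H| = 20*log₁₀(sqrt(Re²+Im²)) = -40.00 dB.
∠H = atan2(Im, Re) = -86.39°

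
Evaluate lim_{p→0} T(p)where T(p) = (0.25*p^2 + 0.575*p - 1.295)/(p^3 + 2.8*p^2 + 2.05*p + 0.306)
DC gain = T(0) = num(0)/den(0) = -1.295/0.306 = -4.232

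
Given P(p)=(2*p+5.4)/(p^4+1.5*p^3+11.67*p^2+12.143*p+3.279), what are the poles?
Set denominator = 0: p^4 + 1.5*p^3 + 11.67*p^2 + 12.143*p + 3.279 = (p + 0.6)(p + 0.5)(p^2 + 0.4*p + 10.93) = 0 → Poles: -0.2 + 3.3j, -0.2 - 3.3j, -0.5, -0.6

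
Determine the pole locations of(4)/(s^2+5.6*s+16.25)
Set denominator = 0: s^2 + 5.6*s + 16.25 = 0 → Poles: -2.8 + 2.9j, -2.8 - 2.9j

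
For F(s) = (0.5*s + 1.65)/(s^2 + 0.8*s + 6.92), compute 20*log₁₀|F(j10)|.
Substitute s = j*10: F(j10) = -0.0130137 - 0.0548357j.
|F(j10)| = sqrt(Re² + Im²) = 0.05636.
20*log₁₀(0.05636) = -24.98 dB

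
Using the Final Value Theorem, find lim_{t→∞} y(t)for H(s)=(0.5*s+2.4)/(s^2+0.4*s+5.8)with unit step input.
FVT: lim_{t→∞} y(t) = lim_{s→0} s*Y(s) where Y(s) = H(s)/s.
= lim_{s→0} H(s) = H(0) = num(0)/den(0) = 2.4/5.8 = 0.4138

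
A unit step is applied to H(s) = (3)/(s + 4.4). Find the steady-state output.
FVT: lim_{t→∞} y(t) = lim_{s→0} s*Y(s) where Y(s) = H(s)/s.
= lim_{s→0} H(s) = H(0) = num(0)/den(0) = 3/4.4 = 0.6818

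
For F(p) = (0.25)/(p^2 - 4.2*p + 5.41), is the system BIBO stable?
Denominator: p^2 - 4.2*p + 5.41. Poles: 2.1 + 1j, 2.1 - 1j. All Re(p)<0: No (unstable)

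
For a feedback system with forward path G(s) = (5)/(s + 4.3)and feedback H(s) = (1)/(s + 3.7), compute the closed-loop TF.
Closed-loop T = G/(1+GH).
Numerator: G_num * H_den = 5*s + 18.5.
Denominator: G_den * H_den + G_num * H_num = (s^2 + 8*s + 15.91) + (5) = s^2 + 8*s + 20.91.
T(s) = (5*s + 18.5)/(s^2 + 8*s + 20.91)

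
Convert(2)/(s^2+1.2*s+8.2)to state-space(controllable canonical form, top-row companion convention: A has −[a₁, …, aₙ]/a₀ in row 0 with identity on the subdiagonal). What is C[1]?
Reachable canonical form: C = numerator coefficients (right-aligned, zero-padded to length n).
num = 2, C = [[0, 2]].
C[1] = 2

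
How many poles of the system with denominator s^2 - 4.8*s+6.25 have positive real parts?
Poles: 2.4 + 0.7j, 2.4 - 0.7j. RHP poles (Re>0): 2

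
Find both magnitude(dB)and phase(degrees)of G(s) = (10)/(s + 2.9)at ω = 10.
Substitute s = j*10: G(j10) = 0.267503 - 0.922424j.
|G| = 20*log₁₀(sqrt(Re²+Im²)) = -0.35 dB.
∠G = atan2(Im, Re) = -73.83°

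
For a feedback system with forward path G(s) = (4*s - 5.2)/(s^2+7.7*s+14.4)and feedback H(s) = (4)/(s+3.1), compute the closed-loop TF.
Closed-loop T = G/(1+GH).
Numerator: G_num * H_den = 4*s^2 + 7.2*s - 16.12.
Denominator: G_den * H_den + G_num * H_num = (s^3 + 10.8*s^2 + 38.27*s + 44.64) + (16*s - 20.8) = s^3 + 10.8*s^2 + 54.27*s + 23.84.
T(s) = (4*s^2 + 7.2*s - 16.12)/(s^3 + 10.8*s^2 + 54.27*s + 23.84)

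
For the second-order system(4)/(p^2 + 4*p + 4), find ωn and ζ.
Standard form: ωn²/(p²+2ζωn·p+ωn²).
const=4=ωn² → ωn=2, p coeff=4=2ζωn → ζ=1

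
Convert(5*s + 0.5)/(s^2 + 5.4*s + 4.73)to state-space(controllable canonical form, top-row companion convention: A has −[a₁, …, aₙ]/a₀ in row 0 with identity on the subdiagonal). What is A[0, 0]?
Reachable canonical form for den = s^2 + 5.4*s + 4.73: top row of A = -[a₁,a₂,...,aₙ]/a₀, ones on the subdiagonal, zeros elsewhere.
A = [[-5.4, -4.73], [1, 0]].
A[0,0] = -5.4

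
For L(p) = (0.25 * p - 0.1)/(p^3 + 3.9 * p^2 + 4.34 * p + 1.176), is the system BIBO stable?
Denominator: p^3 + 3.9*p^2 + 4.34*p + 1.176 = (p + 0.4)(p + 1.4)(p + 2.1). Poles: -0.4, -1.4, -2.1. All Re(p)<0: Yes (stable)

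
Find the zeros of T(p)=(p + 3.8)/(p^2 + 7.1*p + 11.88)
Set numerator = 0: p + 3.8 = 0 → Zeros: -3.8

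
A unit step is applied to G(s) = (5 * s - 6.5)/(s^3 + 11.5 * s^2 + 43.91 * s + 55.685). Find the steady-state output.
FVT: lim_{t→∞} y(t) = lim_{s→0} s*Y(s) where Y(s) = G(s)/s.
= lim_{s→0} G(s) = G(0) = num(0)/den(0) = -6.5/55.685 = -0.1167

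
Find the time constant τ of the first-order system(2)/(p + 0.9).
First-order system: τ = -1/pole. Pole = -0.9. τ = -1/(-0.9) = 1.111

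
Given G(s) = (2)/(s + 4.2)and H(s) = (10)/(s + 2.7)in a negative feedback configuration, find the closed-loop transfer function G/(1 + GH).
Closed-loop T = G/(1+GH).
Numerator: G_num * H_den = 2*s + 5.4.
Denominator: G_den * H_den + G_num * H_num = (s^2 + 6.9*s + 11.34) + (20) = s^2 + 6.9*s + 31.34.
T(s) = (2*s + 5.4)/(s^2 + 6.9*s + 31.34)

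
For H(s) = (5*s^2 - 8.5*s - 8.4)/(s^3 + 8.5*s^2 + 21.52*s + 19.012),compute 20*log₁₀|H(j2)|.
Substitute s = j*2: H(j2) = -0.117059 + 0.860573j.
|H(j2)| = sqrt(Re² + Im²) = 0.8685.
20*log₁₀(0.8685) = -1.22 dB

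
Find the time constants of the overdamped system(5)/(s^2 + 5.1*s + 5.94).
Overdamped: real poles at -3.3, -1.8. τ = -1/pole → τ₁ = 0.303, τ₂ = 0.5556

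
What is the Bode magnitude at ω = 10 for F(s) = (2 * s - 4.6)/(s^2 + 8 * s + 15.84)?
Substitute s = j*10: F(j10) = 0.147382 - 0.0975457j.
|F(j10)| = sqrt(Re² + Im²) = 0.1767.
20*log₁₀(0.1767) = -15.05 dB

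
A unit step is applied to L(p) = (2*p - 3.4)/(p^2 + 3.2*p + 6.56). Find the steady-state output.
FVT: lim_{t→∞} y(t) = lim_{p→0} p*Y(p) where Y(p) = L(p)/p.
= lim_{p→0} L(p) = L(0) = num(0)/den(0) = -3.4/6.56 = -0.5183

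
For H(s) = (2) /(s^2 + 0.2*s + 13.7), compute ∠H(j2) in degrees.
Substitute s = j*2: H(j2) = 0.205836 - 0.00848806j.
∠H(j2) = atan2(Im, Re) = atan2(-0.00848806, 0.205836) = -2.36°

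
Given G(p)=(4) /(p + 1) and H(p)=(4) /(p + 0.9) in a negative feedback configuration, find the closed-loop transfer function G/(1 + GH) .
Closed-loop T = G/(1+GH).
Numerator: G_num * H_den = 4*p + 3.6.
Denominator: G_den * H_den + G_num * H_num = (p^2 + 1.9*p + 0.9) + (16) = p^2 + 1.9*p + 16.9.
T(p) = (4*p + 3.6)/(p^2 + 1.9*p + 16.9)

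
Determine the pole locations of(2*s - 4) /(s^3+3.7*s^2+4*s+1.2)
Set denominator = 0: s^3 + 3.7*s^2 + 4*s + 1.2 = (s + 2)(s + 1.2)(s + 0.5) = 0 → Poles: -0.5, -1.2, -2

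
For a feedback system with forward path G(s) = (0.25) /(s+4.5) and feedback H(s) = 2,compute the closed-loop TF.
Closed-loop T = G/(1+GH).
Numerator: G_num * H_den = 0.25.
Denominator: G_den * H_den + G_num * H_num = (s + 4.5) + (0.5) = s + 5.
T(s) = (0.25)/(s + 5)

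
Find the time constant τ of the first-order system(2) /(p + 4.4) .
First-order system: τ = -1/pole. Pole = -4.4. τ = -1/(-4.4) = 0.2273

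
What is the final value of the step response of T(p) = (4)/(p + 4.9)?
FVT: lim_{t→∞} y(t) = lim_{p→0} p*Y(p) where Y(p) = T(p)/p.
= lim_{p→0} T(p) = T(0) = num(0)/den(0) = 4/4.9 = 0.8163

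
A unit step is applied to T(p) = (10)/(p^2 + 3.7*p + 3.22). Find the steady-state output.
FVT: lim_{t→∞} y(t) = lim_{p→0} p*Y(p) where Y(p) = T(p)/p.
= lim_{p→0} T(p) = T(0) = num(0)/den(0) = 10/3.22 = 3.106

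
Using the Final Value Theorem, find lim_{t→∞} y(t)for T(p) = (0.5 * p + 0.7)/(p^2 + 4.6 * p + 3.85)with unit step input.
FVT: lim_{t→∞} y(t) = lim_{p→0} p*Y(p) where Y(p) = T(p)/p.
= lim_{p→0} T(p) = T(0) = num(0)/den(0) = 0.7/3.85 = 0.1818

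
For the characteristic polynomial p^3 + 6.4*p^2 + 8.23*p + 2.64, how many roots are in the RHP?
p^3 + 6.4*p^2 + 8.23*p + 2.64 = (p + 0.5)(p + 1.1)(p + 4.8). Poles: -0.5, -1.1, -4.8. RHP poles (Re>0): 0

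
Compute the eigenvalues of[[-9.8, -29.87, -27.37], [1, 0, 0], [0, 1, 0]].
Eigenvalues solve det(λI - A) = 0.
Characteristic polynomial: λ^3 + 9.8*λ^2 + 29.87*λ + 27.37 = 0.
Factor: (λ + 3.5)(λ + 1.7)(λ + 4.6) = 0.
Roots: -1.7, -3.5, -4.6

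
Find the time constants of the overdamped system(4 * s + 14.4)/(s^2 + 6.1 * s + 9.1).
Overdamped: real poles at -3.5, -2.6. τ = -1/pole → τ₁ = 0.2857, τ₂ = 0.3846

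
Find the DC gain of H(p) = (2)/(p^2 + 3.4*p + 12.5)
DC gain = H(0) = num(0)/den(0) = 2/12.5 = 0.16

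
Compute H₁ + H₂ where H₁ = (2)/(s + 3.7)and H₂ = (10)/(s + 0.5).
Parallel: H = H₁ + H₂ = (n₁·d₂ + n₂·d₁)/(d₁·d₂).
n₁·d₂ = 2*s + 1. n₂·d₁ = 10*s + 37. Sum = 12*s + 38. d₁·d₂ = s^2 + 4.2*s + 1.85.
H(s) = (12*s + 38)/(s^2 + 4.2*s + 1.85)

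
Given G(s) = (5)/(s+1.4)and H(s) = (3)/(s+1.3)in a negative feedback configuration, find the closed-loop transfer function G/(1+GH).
Closed-loop T = G/(1+GH).
Numerator: G_num * H_den = 5*s + 6.5.
Denominator: G_den * H_den + G_num * H_num = (s^2 + 2.7*s + 1.82) + (15) = s^2 + 2.7*s + 16.82.
T(s) = (5*s + 6.5)/(s^2 + 2.7*s + 16.82)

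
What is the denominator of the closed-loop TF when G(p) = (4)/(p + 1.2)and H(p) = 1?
Characteristic poly = G_den * H_den + G_num * H_num = (p + 1.2) + (4) = p + 5.2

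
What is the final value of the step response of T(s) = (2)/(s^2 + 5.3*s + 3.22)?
FVT: lim_{t→∞} y(t) = lim_{s→0} s*Y(s) where Y(s) = T(s)/s.
= lim_{s→0} T(s) = T(0) = num(0)/den(0) = 2/3.22 = 0.6211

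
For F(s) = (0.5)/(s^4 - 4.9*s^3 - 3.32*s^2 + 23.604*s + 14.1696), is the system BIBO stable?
Denominator: s^4 - 4.9*s^3 - 3.32*s^2 + 23.604*s + 14.1696 = (s - 4.1)(s + 1.8)(s + 0.6)(s - 3.2). Poles: -0.6, -1.8, 3.2, 4.1. All Re(p)<0: No (unstable)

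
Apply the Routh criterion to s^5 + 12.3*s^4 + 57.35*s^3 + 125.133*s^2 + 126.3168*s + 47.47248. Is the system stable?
Routh array:
s^5: [1, 57.35, 126.3168]; s^4: [12.3, 125.133, 47.47248]; s^3: [47.1766, 122.457]; s^2: [93.2056, 47.47248]; s^1: [98.4288]; s^0: [47.47248]
First column: [1, 12.3, 47.1766, 93.2056, 98.4288, 47.47248]. Sign changes = 0.
Yes, stable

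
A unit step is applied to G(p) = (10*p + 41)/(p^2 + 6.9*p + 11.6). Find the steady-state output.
FVT: lim_{t→∞} y(t) = lim_{p→0} p*Y(p) where Y(p) = G(p)/p.
= lim_{p→0} G(p) = G(0) = num(0)/den(0) = 41/11.6 = 3.534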